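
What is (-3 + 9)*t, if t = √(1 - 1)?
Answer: 0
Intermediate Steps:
t = 0 (t = √0 = 0)
(-3 + 9)*t = (-3 + 9)*0 = 6*0 = 0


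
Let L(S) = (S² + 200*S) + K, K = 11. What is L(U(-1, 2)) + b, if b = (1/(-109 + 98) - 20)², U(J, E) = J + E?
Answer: 74493/121 ≈ 615.64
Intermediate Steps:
U(J, E) = E + J
b = 48841/121 (b = (1/(-11) - 20)² = (-1/11 - 20)² = (-221/11)² = 48841/121 ≈ 403.64)
L(S) = 11 + S² + 200*S (L(S) = (S² + 200*S) + 11 = 11 + S² + 200*S)
L(U(-1, 2)) + b = (11 + (2 - 1)² + 200*(2 - 1)) + 48841/121 = (11 + 1² + 200*1) + 48841/121 = (11 + 1 + 200) + 48841/121 = 212 + 48841/121 = 74493/121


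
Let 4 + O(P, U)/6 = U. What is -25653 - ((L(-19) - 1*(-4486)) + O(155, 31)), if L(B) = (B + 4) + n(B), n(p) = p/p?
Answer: -30287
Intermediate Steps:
O(P, U) = -24 + 6*U
n(p) = 1
L(B) = 5 + B (L(B) = (B + 4) + 1 = (4 + B) + 1 = 5 + B)
-25653 - ((L(-19) - 1*(-4486)) + O(155, 31)) = -25653 - (((5 - 19) - 1*(-4486)) + (-24 + 6*31)) = -25653 - ((-14 + 4486) + (-24 + 186)) = -25653 - (4472 + 162) = -25653 - 1*4634 = -25653 - 4634 = -30287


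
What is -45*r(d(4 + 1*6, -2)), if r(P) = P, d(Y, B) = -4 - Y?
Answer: 630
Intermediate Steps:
-45*r(d(4 + 1*6, -2)) = -45*(-4 - (4 + 1*6)) = -45*(-4 - (4 + 6)) = -45*(-4 - 1*10) = -45*(-4 - 10) = -45*(-14) = 630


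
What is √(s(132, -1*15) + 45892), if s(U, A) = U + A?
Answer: √46009 ≈ 214.50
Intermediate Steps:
s(U, A) = A + U
√(s(132, -1*15) + 45892) = √((-1*15 + 132) + 45892) = √((-15 + 132) + 45892) = √(117 + 45892) = √46009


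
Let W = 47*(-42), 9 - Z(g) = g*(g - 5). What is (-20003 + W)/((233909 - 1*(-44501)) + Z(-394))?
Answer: -21977/121213 ≈ -0.18131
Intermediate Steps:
Z(g) = 9 - g*(-5 + g) (Z(g) = 9 - g*(g - 5) = 9 - g*(-5 + g))
W = -1974
(-20003 + W)/((233909 - 1*(-44501)) + Z(-394)) = (-20003 - 1974)/((233909 - 1*(-44501)) + (9 - 1*(-394)² + 5*(-394))) = -21977/((233909 + 44501) + (9 - 1*155236 - 1970)) = -21977/(278410 + (9 - 155236 - 1970)) = -21977/(278410 - 157197) = -21977/121213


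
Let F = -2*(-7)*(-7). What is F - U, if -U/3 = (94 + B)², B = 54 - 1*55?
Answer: 25849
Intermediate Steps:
B = -1 (B = 54 - 55 = -1)
U = -25947 (U = -3*(94 - 1)² = -3*93² = -3*8649 = -25947)
F = -98 (F = 14*(-7) = -98)
F - U = -98 - 1*(-25947) = -98 + 25947 = 25849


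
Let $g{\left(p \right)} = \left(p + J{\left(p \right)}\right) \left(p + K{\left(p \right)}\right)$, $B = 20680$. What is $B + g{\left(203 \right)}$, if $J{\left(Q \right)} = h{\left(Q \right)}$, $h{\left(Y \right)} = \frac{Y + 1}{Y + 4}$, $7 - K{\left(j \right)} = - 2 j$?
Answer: $\frac{10097120}{69} \approx 1.4634 \cdot 10^{5}$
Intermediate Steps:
$K{\left(j \right)} = 7 + 2 j$ ($K{\left(j \right)} = 7 - - 2 j = 7 + 2 j$)
$h{\left(Y \right)} = \frac{1 + Y}{4 + Y}$
$J{\left(Q \right)} = \frac{1 + Q}{4 + Q}$
$g{\left(p \right)} = \left(7 + 3 p\right) \left(p + \frac{1 + p}{4 + p}\right)$ ($g{\left(p \right)} = \left(p + \frac{1 + p}{4 + p}\right) \left(p + \left(7 + 2 p\right)\right) = \left(p + \frac{1 + p}{4 + p}\right) \left(7 + 3 p\right) = \left(7 + 3 p\right) \left(p + \frac{1 + p}{4 + p}\right)$)
$B + g{\left(203 \right)} = 20680 + \frac{7 + 3 \cdot 203^{3} + 22 \cdot 203^{2} + 38 \cdot 203}{4 + 203} = 20680 + \frac{7 + 3 \cdot 8365427 + 22 \cdot 41209 + 7714}{207} = 20680 + \frac{7 + 25096281 + 906598 + 7714}{207} = 20680 + \frac{1}{207} \cdot 26010600 = 20680 + \frac{8670200}{69} = \frac{10097120}{69}$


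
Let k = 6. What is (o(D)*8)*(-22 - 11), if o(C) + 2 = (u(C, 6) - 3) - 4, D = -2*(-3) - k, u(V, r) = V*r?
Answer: 2376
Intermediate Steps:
D = 0 (D = -2*(-3) - 1*6 = 6 - 6 = 0)
o(C) = -9 + 6*C (o(C) = -2 + ((C*6 - 3) - 4) = -2 + ((6*C - 3) - 4) = -2 + ((-3 + 6*C) - 4) = -2 + (-7 + 6*C) = -9 + 6*C)
(o(D)*8)*(-22 - 11) = ((-9 + 6*0)*8)*(-22 - 11) = ((-9 + 0)*8)*(-33) = -9*8*(-33) = -72*(-33) = 2376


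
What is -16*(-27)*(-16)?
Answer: -6912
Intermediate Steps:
-16*(-27)*(-16) = 432*(-16) = -6912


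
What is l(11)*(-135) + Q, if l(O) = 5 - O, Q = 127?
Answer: 937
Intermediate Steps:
l(11)*(-135) + Q = (5 - 1*11)*(-135) + 127 = (5 - 11)*(-135) + 127 = -6*(-135) + 127 = 810 + 127 = 937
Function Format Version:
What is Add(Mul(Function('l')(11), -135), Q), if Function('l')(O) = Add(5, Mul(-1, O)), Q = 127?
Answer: 937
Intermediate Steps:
Add(Mul(Function('l')(11), -135), Q) = Add(Mul(Add(5, Mul(-1, 11)), -135), 127) = Add(Mul(Add(5, -11), -135), 127) = Add(Mul(-6, -135), 127) = Add(810, 127) = 937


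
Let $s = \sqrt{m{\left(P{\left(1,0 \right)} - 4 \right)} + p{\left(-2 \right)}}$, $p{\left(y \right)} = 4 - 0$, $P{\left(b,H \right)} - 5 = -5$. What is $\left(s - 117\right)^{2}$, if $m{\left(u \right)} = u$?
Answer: $13689$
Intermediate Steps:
$P{\left(b,H \right)} = 0$ ($P{\left(b,H \right)} = 5 - 5 = 0$)
$p{\left(y \right)} = 4$ ($p{\left(y \right)} = 4 + 0 = 4$)
$s = 0$ ($s = \sqrt{\left(0 - 4\right) + 4} = \sqrt{-4 + 4} = \sqrt{0} = 0$)
$\left(s - 117\right)^{2} = \left(0 - 117\right)^{2} = \left(-117\right)^{2} = 13689$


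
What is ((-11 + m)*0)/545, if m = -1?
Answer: 0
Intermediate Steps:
((-11 + m)*0)/545 = ((-11 - 1)*0)/545 = -12*0*(1/545) = 0*(1/545) = 0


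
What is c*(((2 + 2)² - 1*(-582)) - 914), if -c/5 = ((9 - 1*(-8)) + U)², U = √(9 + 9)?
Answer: 485060 + 161160*√2 ≈ 7.1298e+5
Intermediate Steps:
U = 3*√2 (U = √18 = 3*√2 ≈ 4.2426)
c = -5*(17 + 3*√2)² (c = -5*((9 - 1*(-8)) + 3*√2)² = -5*((9 + 8) + 3*√2)² = -5*(17 + 3*√2)² ≈ -2256.3)
c*(((2 + 2)² - 1*(-582)) - 914) = (-1535 - 510*√2)*(((2 + 2)² - 1*(-582)) - 914) = (-1535 - 510*√2)*((4² + 582) - 914) = (-1535 - 510*√2)*((16 + 582) - 914) = (-1535 - 510*√2)*(598 - 914) = (-1535 - 510*√2)*(-316) = 485060 + 161160*√2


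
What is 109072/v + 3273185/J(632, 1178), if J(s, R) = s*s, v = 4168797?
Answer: 13688809782973/1665117572928 ≈ 8.2209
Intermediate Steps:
J(s, R) = s²
109072/v + 3273185/J(632, 1178) = 109072/4168797 + 3273185/(632²) = 109072*(1/4168797) + 3273185/399424 = 109072/4168797 + 3273185*(1/399424) = 109072/4168797 + 3273185/399424 = 13688809782973/1665117572928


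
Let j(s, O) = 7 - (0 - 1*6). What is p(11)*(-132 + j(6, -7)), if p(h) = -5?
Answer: 595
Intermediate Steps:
j(s, O) = 13 (j(s, O) = 7 - (0 - 6) = 7 - 1*(-6) = 7 + 6 = 13)
p(11)*(-132 + j(6, -7)) = -5*(-132 + 13) = -5*(-119) = 595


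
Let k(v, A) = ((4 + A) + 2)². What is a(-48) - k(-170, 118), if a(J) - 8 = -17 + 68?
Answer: -15317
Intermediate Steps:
k(v, A) = (6 + A)²
a(J) = 59 (a(J) = 8 + (-17 + 68) = 8 + 51 = 59)
a(-48) - k(-170, 118) = 59 - (6 + 118)² = 59 - 1*124² = 59 - 1*15376 = 59 - 15376 = -15317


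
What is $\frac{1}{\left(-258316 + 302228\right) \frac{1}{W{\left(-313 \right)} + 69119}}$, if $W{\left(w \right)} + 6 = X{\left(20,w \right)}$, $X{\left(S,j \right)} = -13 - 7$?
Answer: $\frac{69093}{43912} \approx 1.5734$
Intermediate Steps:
$X{\left(S,j \right)} = -20$
$W{\left(w \right)} = -26$ ($W{\left(w \right)} = -6 - 20 = -26$)
$\frac{1}{\left(-258316 + 302228\right) \frac{1}{W{\left(-313 \right)} + 69119}} = \frac{1}{\left(-258316 + 302228\right) \frac{1}{-26 + 69119}} = \frac{1}{43912 \cdot \frac{1}{69093}} = \frac{1}{\frac{43912}{69093}} = \frac{69093}{43912}$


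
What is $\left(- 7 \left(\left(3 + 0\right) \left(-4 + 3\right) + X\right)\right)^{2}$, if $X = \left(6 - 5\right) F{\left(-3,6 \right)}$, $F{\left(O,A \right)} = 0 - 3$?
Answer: $1764$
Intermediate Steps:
$F{\left(O,A \right)} = -3$ ($F{\left(O,A \right)} = 0 - 3 = -3$)
$X = -3$ ($X = \left(6 - 5\right) \left(-3\right) = 1 \left(-3\right) = -3$)
$\left(- 7 \left(\left(3 + 0\right) \left(-4 + 3\right) + X\right)\right)^{2} = \left(- 7 \left(\left(3 + 0\right) \left(-4 + 3\right) - 3\right)\right)^{2} = \left(- 7 \left(3 \left(-1\right) - 3\right)\right)^{2} = \left(- 7 \left(-3 - 3\right)\right)^{2} = \left(\left(-7\right) \left(-6\right)\right)^{2} = 42^{2} = 1764$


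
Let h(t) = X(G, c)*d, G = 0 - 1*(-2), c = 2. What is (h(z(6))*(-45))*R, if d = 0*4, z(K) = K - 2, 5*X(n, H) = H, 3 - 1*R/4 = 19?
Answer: 0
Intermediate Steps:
R = -64 (R = 12 - 4*19 = 12 - 76 = -64)
G = 2 (G = 0 + 2 = 2)
X(n, H) = H/5
z(K) = -2 + K
d = 0
h(t) = 0 (h(t) = ((⅕)*2)*0 = (⅖)*0 = 0)
(h(z(6))*(-45))*R = (0*(-45))*(-64) = 0*(-64) = 0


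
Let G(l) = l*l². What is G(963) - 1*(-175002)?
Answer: 893231349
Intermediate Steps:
G(l) = l³
G(963) - 1*(-175002) = 963³ - 1*(-175002) = 893056347 + 175002 = 893231349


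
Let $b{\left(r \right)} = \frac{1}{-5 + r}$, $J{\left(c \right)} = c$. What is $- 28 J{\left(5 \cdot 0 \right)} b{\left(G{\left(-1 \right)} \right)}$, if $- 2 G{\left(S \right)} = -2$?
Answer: $0$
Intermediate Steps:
$G{\left(S \right)} = 1$ ($G{\left(S \right)} = \left(- \frac{1}{2}\right) \left(-2\right) = 1$)
$- 28 J{\left(5 \cdot 0 \right)} b{\left(G{\left(-1 \right)} \right)} = \frac{\left(-28\right) 5 \cdot 0}{-5 + 1} = \frac{\left(-28\right) 0}{-4} = 0 \left(- \frac{1}{4}\right) = 0$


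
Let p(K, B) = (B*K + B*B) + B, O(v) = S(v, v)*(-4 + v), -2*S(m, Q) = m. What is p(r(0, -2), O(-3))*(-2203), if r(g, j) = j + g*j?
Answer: -1064049/4 ≈ -2.6601e+5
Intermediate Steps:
S(m, Q) = -m/2
O(v) = -v*(-4 + v)/2 (O(v) = (-v/2)*(-4 + v) = -v*(-4 + v)/2)
p(K, B) = B + B² + B*K (p(K, B) = (B*K + B²) + B = (B² + B*K) + B = B + B² + B*K)
p(r(0, -2), O(-3))*(-2203) = (((½)*(-3)*(4 - 1*(-3)))*(1 + (½)*(-3)*(4 - 1*(-3)) - 2*(1 + 0)))*(-2203) = (((½)*(-3)*(4 + 3))*(1 + (½)*(-3)*(4 + 3) - 2*1))*(-2203) = (((½)*(-3)*7)*(1 + (½)*(-3)*7 - 2))*(-2203) = -21*(1 - 21/2 - 2)/2*(-2203) = -21/2*(-23/2)*(-2203) = (483/4)*(-2203) = -1064049/4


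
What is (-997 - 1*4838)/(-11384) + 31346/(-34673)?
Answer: -154525909/394717432 ≈ -0.39148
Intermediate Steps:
(-997 - 1*4838)/(-11384) + 31346/(-34673) = (-997 - 4838)*(-1/11384) + 31346*(-1/34673) = -5835*(-1/11384) - 31346/34673 = 5835/11384 - 31346/34673 = -154525909/394717432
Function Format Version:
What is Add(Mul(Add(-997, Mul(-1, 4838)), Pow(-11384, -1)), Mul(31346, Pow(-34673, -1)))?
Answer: Rational(-154525909, 394717432) ≈ -0.39148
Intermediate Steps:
Add(Mul(Add(-997, Mul(-1, 4838)), Pow(-11384, -1)), Mul(31346, Pow(-34673, -1))) = Add(Mul(Add(-997, -4838), Rational(-1, 11384)), Mul(31346, Rational(-1, 34673))) = Add(Mul(-5835, Rational(-1, 11384)), Rational(-31346, 34673)) = Add(Rational(5835, 11384), Rational(-31346, 34673)) = Rational(-154525909, 394717432)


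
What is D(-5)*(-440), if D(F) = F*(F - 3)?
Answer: -17600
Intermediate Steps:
D(F) = F*(-3 + F)
D(-5)*(-440) = -5*(-3 - 5)*(-440) = -5*(-8)*(-440) = 40*(-440) = -17600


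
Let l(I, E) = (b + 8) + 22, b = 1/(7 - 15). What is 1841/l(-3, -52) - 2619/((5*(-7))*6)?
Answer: 1239607/16730 ≈ 74.095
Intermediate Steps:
b = -⅛ (b = 1/(-8) = -⅛ ≈ -0.12500)
l(I, E) = 239/8 (l(I, E) = (-⅛ + 8) + 22 = 63/8 + 22 = 239/8)
1841/l(-3, -52) - 2619/((5*(-7))*6) = 1841/(239/8) - 2619/((5*(-7))*6) = 1841*(8/239) - 2619/((-35*6)) = 14728/239 - 2619/(-210) = 14728/239 - 2619*(-1/210) = 14728/239 + 873/70 = 1239607/16730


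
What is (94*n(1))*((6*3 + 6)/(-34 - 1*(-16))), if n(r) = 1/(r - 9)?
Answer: 47/3 ≈ 15.667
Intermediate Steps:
n(r) = 1/(-9 + r)
(94*n(1))*((6*3 + 6)/(-34 - 1*(-16))) = (94/(-9 + 1))*((6*3 + 6)/(-34 - 1*(-16))) = (94/(-8))*((18 + 6)/(-34 + 16)) = (94*(-⅛))*(24/(-18)) = -282*(-1)/18 = -47/4*(-4/3) = 47/3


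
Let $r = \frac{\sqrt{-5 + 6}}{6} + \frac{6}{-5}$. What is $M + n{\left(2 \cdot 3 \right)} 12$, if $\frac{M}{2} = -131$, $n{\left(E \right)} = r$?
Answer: $- \frac{1372}{5} \approx -274.4$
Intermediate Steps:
$r = - \frac{31}{30}$ ($r = \sqrt{1} \cdot \frac{1}{6} + 6 \left(- \frac{1}{5}\right) = 1 \cdot \frac{1}{6} - \frac{6}{5} = \frac{1}{6} - \frac{6}{5} = - \frac{31}{30} \approx -1.0333$)
$n{\left(E \right)} = - \frac{31}{30}$
$M = -262$ ($M = 2 \left(-131\right) = -262$)
$M + n{\left(2 \cdot 3 \right)} 12 = -262 - \frac{62}{5} = - \frac{1372}{5}$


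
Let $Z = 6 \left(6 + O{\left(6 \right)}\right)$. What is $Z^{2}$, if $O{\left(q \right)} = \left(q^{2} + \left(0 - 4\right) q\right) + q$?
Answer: $20736$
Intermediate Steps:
$O{\left(q \right)} = q^{2} - 3 q$ ($O{\left(q \right)} = \left(q^{2} - 4 q\right) + q = q^{2} - 3 q$)
$Z = 144$ ($Z = 6 \left(6 + 6 \left(-3 + 6\right)\right) = 6 \left(6 + 6 \cdot 3\right) = 6 \left(6 + 18\right) = 6 \cdot 24 = 144$)
$Z^{2} = 144^{2} = 20736$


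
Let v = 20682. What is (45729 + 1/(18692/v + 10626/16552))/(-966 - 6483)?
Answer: -155116403463/25267242739 ≈ -6.1390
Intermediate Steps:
(45729 + 1/(18692/v + 10626/16552))/(-966 - 6483) = (45729 + 1/(18692/20682 + 10626/16552))/(-966 - 6483) = (45729 + 1/(18692*(1/20682) + 10626*(1/16552)))/(-7449) = (45729 + 1/(9346/10341 + 5313/8276))*(-1/7449) = (45729 + 1/(132289229/85582116))*(-1/7449) = (45729 + 85582116/132289229)*(-1/7449) = (6049539735057/132289229)*(-1/7449) = -155116403463/25267242739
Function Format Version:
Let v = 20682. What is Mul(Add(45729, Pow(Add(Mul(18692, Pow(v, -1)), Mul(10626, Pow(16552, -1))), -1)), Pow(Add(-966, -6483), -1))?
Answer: Rational(-155116403463, 25267242739) ≈ -6.1390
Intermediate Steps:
Mul(Add(45729, Pow(Add(Mul(18692, Pow(v, -1)), Mul(10626, Pow(16552, -1))), -1)), Pow(Add(-966, -6483), -1)) = Mul(Add(45729, Pow(Add(Mul(18692, Pow(20682, -1)), Mul(10626, Pow(16552, -1))), -1)), Pow(Add(-966, -6483), -1)) = Mul(Add(45729, Pow(Add(Mul(18692, Rational(1, 20682)), Mul(10626, Rational(1, 16552))), -1)), Pow(-7449, -1)) = Mul(Add(45729, Pow(Add(Rational(9346, 10341), Rational(5313, 8276)), -1)), Rational(-1, 7449)) = Mul(Add(45729, Pow(Rational(132289229, 85582116), -1)), Rational(-1, 7449)) = Mul(Add(45729, Rational(85582116, 132289229)), Rational(-1, 7449)) = Mul(Rational(6049539735057, 132289229), Rational(-1, 7449)) = Rational(-155116403463, 25267242739)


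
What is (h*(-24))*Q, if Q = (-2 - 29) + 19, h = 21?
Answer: 6048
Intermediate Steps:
Q = -12 (Q = -31 + 19 = -12)
(h*(-24))*Q = (21*(-24))*(-12) = -504*(-12) = 6048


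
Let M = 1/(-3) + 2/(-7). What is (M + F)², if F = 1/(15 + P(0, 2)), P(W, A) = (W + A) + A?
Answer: 51076/159201 ≈ 0.32083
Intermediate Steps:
P(W, A) = W + 2*A (P(W, A) = (A + W) + A = W + 2*A)
M = -13/21 (M = 1*(-⅓) + 2*(-⅐) = -⅓ - 2/7 = -13/21 ≈ -0.61905)
F = 1/19 (F = 1/(15 + (0 + 2*2)) = 1/(15 + (0 + 4)) = 1/(15 + 4) = 1/19 ≈ 0.052632)
(M + F)² = (-13/21 + 1/19)² = (-226/399)² = 51076/159201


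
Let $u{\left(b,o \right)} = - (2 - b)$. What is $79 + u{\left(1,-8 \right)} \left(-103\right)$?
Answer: $182$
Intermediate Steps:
$u{\left(b,o \right)} = -2 + b$
$79 + u{\left(1,-8 \right)} \left(-103\right) = 79 + \left(-2 + 1\right) \left(-103\right) = 79 - -103 = 79 + 103 = 182$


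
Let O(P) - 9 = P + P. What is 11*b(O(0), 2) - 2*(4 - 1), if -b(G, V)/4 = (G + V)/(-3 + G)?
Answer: -260/3 ≈ -86.667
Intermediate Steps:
O(P) = 9 + 2*P (O(P) = 9 + (P + P) = 9 + 2*P)
b(G, V) = -4*(G + V)/(-3 + G)
11*b(O(0), 2) - 2*(4 - 1) = 11*(4*(-(9 + 2*0) - 1*2)/(-3 + (9 + 2*0))) - 2*(4 - 1) = 11*(4*(-(9 + 0) - 2)/(-3 + (9 + 0))) - 2*3 = 11*(4*(-1*9 - 2)/(-3 + 9)) - 6 = 11*(4*(-9 - 2)/6) - 6 = 11*(4*(⅙)*(-11)) - 6 = 11*(-22/3) - 6 = -242/3 - 6 = -260/3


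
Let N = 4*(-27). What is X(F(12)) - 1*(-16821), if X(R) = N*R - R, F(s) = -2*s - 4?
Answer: 19873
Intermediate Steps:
N = -108
F(s) = -4 - 2*s
X(R) = -109*R (X(R) = -108*R - R = -109*R)
X(F(12)) - 1*(-16821) = -109*(-4 - 2*12) - 1*(-16821) = -109*(-4 - 24) + 16821 = -109*(-28) + 16821 = 3052 + 16821 = 19873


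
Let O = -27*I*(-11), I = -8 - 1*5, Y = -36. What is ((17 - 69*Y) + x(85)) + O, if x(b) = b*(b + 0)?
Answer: 5865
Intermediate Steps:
I = -13 (I = -8 - 5 = -13)
x(b) = b**2 (x(b) = b*b = b**2)
O = -3861 (O = -27*(-13)*(-11) = 351*(-11) = -3861)
((17 - 69*Y) + x(85)) + O = ((17 - 69*(-36)) + 85**2) - 3861 = ((17 + 2484) + 7225) - 3861 = (2501 + 7225) - 3861 = 9726 - 3861 = 5865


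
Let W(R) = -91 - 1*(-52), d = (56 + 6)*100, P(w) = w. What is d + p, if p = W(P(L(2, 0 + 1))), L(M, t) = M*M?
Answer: 6161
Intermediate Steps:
L(M, t) = M²
d = 6200 (d = 62*100 = 6200)
W(R) = -39 (W(R) = -91 + 52 = -39)
p = -39
d + p = 6200 - 39 = 6161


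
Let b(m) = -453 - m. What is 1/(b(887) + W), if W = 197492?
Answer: 1/196152 ≈ 5.0981e-6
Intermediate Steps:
1/(b(887) + W) = 1/((-453 - 1*887) + 197492) = 1/((-453 - 887) + 197492) = 1/(-1340 + 197492) = 1/196152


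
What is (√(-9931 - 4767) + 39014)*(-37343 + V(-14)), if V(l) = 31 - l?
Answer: -1455144172 - 37298*I*√14698 ≈ -1.4551e+9 - 4.5218e+6*I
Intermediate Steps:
(√(-9931 - 4767) + 39014)*(-37343 + V(-14)) = (√(-9931 - 4767) + 39014)*(-37343 + (31 - 1*(-14))) = (√(-14698) + 39014)*(-37343 + (31 + 14)) = (I*√14698 + 39014)*(-37343 + 45) = (39014 + I*√14698)*(-37298) = -1455144172 - 37298*I*√14698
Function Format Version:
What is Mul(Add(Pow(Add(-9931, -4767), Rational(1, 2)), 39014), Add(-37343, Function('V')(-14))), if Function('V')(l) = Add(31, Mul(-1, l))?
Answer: Add(-1455144172, Mul(-37298, I, Pow(14698, Rational(1, 2)))) ≈ Add(-1.4551e+9, Mul(-4.5218e+6, I))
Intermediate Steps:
Mul(Add(Pow(Add(-9931, -4767), Rational(1, 2)), 39014), Add(-37343, Function('V')(-14))) = Mul(Add(Pow(Add(-9931, -4767), Rational(1, 2)), 39014), Add(-37343, Add(31, Mul(-1, -14)))) = Mul(Add(Pow(-14698, Rational(1, 2)), 39014), Add(-37343, Add(31, 14))) = Mul(Add(Mul(I, Pow(14698, Rational(1, 2))), 39014), Add(-37343, 45)) = Mul(Add(39014, Mul(I, Pow(14698, Rational(1, 2)))), -37298) = Add(-1455144172, Mul(-37298, I, Pow(14698, Rational(1, 2))))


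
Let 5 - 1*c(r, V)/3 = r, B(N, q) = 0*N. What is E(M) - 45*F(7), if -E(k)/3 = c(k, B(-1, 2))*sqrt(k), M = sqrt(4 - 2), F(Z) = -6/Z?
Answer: 270/7 + 9*2**(1/4)*(-5 + sqrt(2)) ≈ 0.19324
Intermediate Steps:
B(N, q) = 0
c(r, V) = 15 - 3*r
M = sqrt(2) ≈ 1.4142
E(k) = -3*sqrt(k)*(15 - 3*k) (E(k) = -3*(15 - 3*k)*sqrt(k) = -3*sqrt(k)*(15 - 3*k))
E(M) - 45*F(7) = 9*sqrt(sqrt(2))*(-5 + sqrt(2)) - (-270)/7 = 9*2**(1/4)*(-5 + sqrt(2)) - (-270)/7 = 9*2**(1/4)*(-5 + sqrt(2)) - 45*(-6/7) = 9*2**(1/4)*(-5 + sqrt(2)) + 270/7 = 270/7 + 9*2**(1/4)*(-5 + sqrt(2))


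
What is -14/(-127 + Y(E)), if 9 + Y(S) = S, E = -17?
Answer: 14/153 ≈ 0.091503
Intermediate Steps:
Y(S) = -9 + S
-14/(-127 + Y(E)) = -14/(-127 + (-9 - 17)) = -14/(-127 - 26) = -14/(-153) = -14*(-1/153) = 14/153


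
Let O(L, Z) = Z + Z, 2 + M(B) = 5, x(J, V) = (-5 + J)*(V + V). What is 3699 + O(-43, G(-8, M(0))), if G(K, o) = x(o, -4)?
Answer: 3731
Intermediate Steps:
x(J, V) = 2*V*(-5 + J) (x(J, V) = (-5 + J)*(2*V) = 2*V*(-5 + J))
M(B) = 3 (M(B) = -2 + 5 = 3)
G(K, o) = 40 - 8*o (G(K, o) = 2*(-4)*(-5 + o) = 40 - 8*o)
O(L, Z) = 2*Z
3699 + O(-43, G(-8, M(0))) = 3699 + 2*(40 - 8*3) = 3699 + 2*(40 - 24) = 3699 + 2*16 = 3699 + 32 = 3731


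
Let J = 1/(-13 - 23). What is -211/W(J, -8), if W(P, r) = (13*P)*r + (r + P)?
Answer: 7596/185 ≈ 41.059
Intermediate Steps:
J = -1/36 (J = 1/(-36) = -1/36 ≈ -0.027778)
W(P, r) = P + r + 13*P*r (W(P, r) = 13*P*r + (P + r) = P + r + 13*P*r)
-211/W(J, -8) = -211/(-1/36 - 8 + 13*(-1/36)*(-8)) = -211/(-1/36 - 8 + 26/9) = -211/(-185/36) = -211*(-36/185) = 7596/185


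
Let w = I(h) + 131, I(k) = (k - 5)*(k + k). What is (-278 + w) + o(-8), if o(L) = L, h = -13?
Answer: 313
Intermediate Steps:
I(k) = 2*k*(-5 + k) (I(k) = (-5 + k)*(2*k) = 2*k*(-5 + k))
w = 599 (w = 2*(-13)*(-5 - 13) + 131 = 2*(-13)*(-18) + 131 = 468 + 131 = 599)
(-278 + w) + o(-8) = (-278 + 599) - 8 = 321 - 8 = 313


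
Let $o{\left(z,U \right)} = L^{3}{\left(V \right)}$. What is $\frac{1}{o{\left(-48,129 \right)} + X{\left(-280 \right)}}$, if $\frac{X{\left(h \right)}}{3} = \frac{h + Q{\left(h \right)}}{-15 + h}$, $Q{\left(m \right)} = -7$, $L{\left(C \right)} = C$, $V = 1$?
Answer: $\frac{295}{1156} \approx 0.25519$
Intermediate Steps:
$o{\left(z,U \right)} = 1$ ($o{\left(z,U \right)} = 1^{3} = 1$)
$X{\left(h \right)} = \frac{3 \left(-7 + h\right)}{-15 + h}$ ($X{\left(h \right)} = 3 \frac{h - 7}{-15 + h} = 3 \frac{-7 + h}{-15 + h} = \frac{3 \left(-7 + h\right)}{-15 + h}$)
$\frac{1}{o{\left(-48,129 \right)} + X{\left(-280 \right)}} = \frac{1}{1 + \frac{3 \left(-7 - 280\right)}{-15 - 280}} = \frac{1}{1 + 3 \frac{1}{-295} \left(-287\right)} = \frac{1}{1 + 3 \left(- \frac{1}{295}\right) \left(-287\right)} = \frac{1}{1 + \frac{861}{295}} = \frac{1}{\frac{1156}{295}} = \frac{295}{1156}$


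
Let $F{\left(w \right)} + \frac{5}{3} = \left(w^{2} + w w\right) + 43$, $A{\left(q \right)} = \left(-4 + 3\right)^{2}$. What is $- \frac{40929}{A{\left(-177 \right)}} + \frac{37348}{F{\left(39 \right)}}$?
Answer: $- \frac{189240603}{4625} \approx -40917.0$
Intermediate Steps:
$A{\left(q \right)} = 1$ ($A{\left(q \right)} = \left(-1\right)^{2} = 1$)
$F{\left(w \right)} = \frac{124}{3} + 2 w^{2}$ ($F{\left(w \right)} = - \frac{5}{3} + \left(\left(w^{2} + w w\right) + 43\right) = - \frac{5}{3} + \left(\left(w^{2} + w^{2}\right) + 43\right) = - \frac{5}{3} + \left(2 w^{2} + 43\right) = - \frac{5}{3} + \left(43 + 2 w^{2}\right) = \frac{124}{3} + 2 w^{2}$)
$- \frac{40929}{A{\left(-177 \right)}} + \frac{37348}{F{\left(39 \right)}} = - \frac{40929}{1} + \frac{37348}{\frac{124}{3} + 2 \cdot 39^{2}} = \left(-40929\right) 1 + \frac{37348}{\frac{124}{3} + 2 \cdot 1521} = -40929 + \frac{37348}{\frac{124}{3} + 3042} = -40929 + \frac{37348}{\frac{9250}{3}} = -40929 + 37348 \cdot \frac{3}{9250} = -40929 + \frac{56022}{4625} = - \frac{189240603}{4625}$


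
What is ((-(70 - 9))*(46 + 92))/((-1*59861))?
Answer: 8418/59861 ≈ 0.14063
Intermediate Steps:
((-(70 - 9))*(46 + 92))/((-1*59861)) = (-1*61*138)/(-59861) = -61*138*(-1/59861) = -8418*(-1/59861) = 8418/59861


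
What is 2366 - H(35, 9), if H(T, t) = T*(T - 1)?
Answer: 1176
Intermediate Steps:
H(T, t) = T*(-1 + T)
2366 - H(35, 9) = 2366 - 35*(-1 + 35) = 2366 - 35*34 = 2366 - 1*1190 = 2366 - 1190 = 1176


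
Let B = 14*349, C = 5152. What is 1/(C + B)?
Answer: 1/10038 ≈ 9.9621e-5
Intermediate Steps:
B = 4886
1/(C + B) = 1/(5152 + 4886) = 1/10038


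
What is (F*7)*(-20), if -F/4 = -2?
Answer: -1120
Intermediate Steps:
F = 8 (F = -4*(-2) = 8)
(F*7)*(-20) = (8*7)*(-20) = 56*(-20) = -1120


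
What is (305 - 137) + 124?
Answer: 292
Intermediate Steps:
(305 - 137) + 124 = 168 + 124 = 292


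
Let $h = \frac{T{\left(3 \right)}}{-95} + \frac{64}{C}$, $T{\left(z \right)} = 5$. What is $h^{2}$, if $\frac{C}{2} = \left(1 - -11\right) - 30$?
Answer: $\frac{97969}{29241} \approx 3.3504$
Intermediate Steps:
$C = -36$ ($C = 2 \left(\left(1 - -11\right) - 30\right) = 2 \left(\left(1 + 11\right) - 30\right) = 2 \left(12 - 30\right) = 2 \left(-18\right) = -36$)
$h = - \frac{313}{171}$ ($h = \frac{5}{-95} + \frac{64}{-36} = 5 \left(- \frac{1}{95}\right) + 64 \left(- \frac{1}{36}\right) = - \frac{1}{19} - \frac{16}{9} = - \frac{313}{171} \approx -1.8304$)
$h^{2} = \left(- \frac{313}{171}\right)^{2} = \frac{97969}{29241}$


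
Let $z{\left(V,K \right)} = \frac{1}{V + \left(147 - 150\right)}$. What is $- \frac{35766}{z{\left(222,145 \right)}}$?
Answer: $-7832754$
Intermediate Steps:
$z{\left(V,K \right)} = \frac{1}{-3 + V}$ ($z{\left(V,K \right)} = \frac{1}{V - 3} = \frac{1}{-3 + V}$)
$- \frac{35766}{z{\left(222,145 \right)}} = - \frac{35766}{\frac{1}{-3 + 222}} = - \frac{35766}{\frac{1}{219}} = - 35766 \frac{1}{\frac{1}{219}} = \left(-35766\right) 219 = -7832754$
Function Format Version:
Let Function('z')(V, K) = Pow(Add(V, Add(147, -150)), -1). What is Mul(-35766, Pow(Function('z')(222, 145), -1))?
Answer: -7832754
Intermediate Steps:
Function('z')(V, K) = Pow(Add(-3, V), -1) (Function('z')(V, K) = Pow(Add(V, -3), -1) = Pow(Add(-3, V), -1))
Mul(-35766, Pow(Function('z')(222, 145), -1)) = Mul(-35766, Pow(Pow(Add(-3, 222), -1), -1)) = Mul(-35766, Pow(Pow(219, -1), -1)) = Mul(-35766, Pow(Rational(1, 219), -1)) = Mul(-35766, 219) = -7832754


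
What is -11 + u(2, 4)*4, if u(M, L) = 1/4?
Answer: -10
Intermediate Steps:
u(M, L) = ¼
-11 + u(2, 4)*4 = -11 + (¼)*4 = -11 + 1 = -10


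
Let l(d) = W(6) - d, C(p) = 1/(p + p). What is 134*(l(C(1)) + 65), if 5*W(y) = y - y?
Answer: 8643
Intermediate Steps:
W(y) = 0 (W(y) = (y - y)/5 = (1/5)*0 = 0)
C(p) = 1/(2*p)
l(d) = -d (l(d) = 0 - d = -d)
134*(l(C(1)) + 65) = 134*(-1/(2*1) + 65) = 134*(-1/2 + 65) = 134*(129/2) = 8643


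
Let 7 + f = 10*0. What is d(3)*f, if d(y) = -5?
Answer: 35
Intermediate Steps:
f = -7 (f = -7 + 10*0 = -7 + 0 = -7)
d(3)*f = -5*(-7) = 35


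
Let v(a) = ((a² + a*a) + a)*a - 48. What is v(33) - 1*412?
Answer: 72503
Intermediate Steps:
v(a) = -48 + a*(a + 2*a²) (v(a) = ((a² + a²) + a)*a - 48 = (2*a² + a)*a - 48 = (a + 2*a²)*a - 48 = a*(a + 2*a²) - 48 = -48 + a*(a + 2*a²))
v(33) - 1*412 = (-48 + 33² + 2*33³) - 1*412 = (-48 + 1089 + 2*35937) - 412 = (-48 + 1089 + 71874) - 412 = 72915 - 412 = 72503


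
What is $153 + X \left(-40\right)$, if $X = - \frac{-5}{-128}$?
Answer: $\frac{2473}{16} \approx 154.56$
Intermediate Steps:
$X = - \frac{5}{128}$ ($X = - \frac{\left(-5\right) \left(-1\right)}{128} = \left(-1\right) \frac{5}{128} = - \frac{5}{128} \approx -0.039063$)
$153 + X \left(-40\right) = 153 - - \frac{25}{16} = 153 + \frac{25}{16} = \frac{2473}{16}$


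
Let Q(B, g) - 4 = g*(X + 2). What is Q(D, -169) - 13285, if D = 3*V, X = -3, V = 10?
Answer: -13112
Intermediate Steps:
D = 30 (D = 3*10 = 30)
Q(B, g) = 4 - g (Q(B, g) = 4 + g*(-3 + 2) = 4 + g*(-1) = 4 - g)
Q(D, -169) - 13285 = (4 - 1*(-169)) - 13285 = (4 + 169) - 13285 = 173 - 13285 = -13112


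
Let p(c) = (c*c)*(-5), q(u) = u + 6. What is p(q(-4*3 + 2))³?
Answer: -512000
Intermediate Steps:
q(u) = 6 + u
p(c) = -5*c² (p(c) = c²*(-5) = -5*c²)
p(q(-4*3 + 2))³ = (-5*(6 + (-4*3 + 2))²)³ = (-5*(6 + (-12 + 2))²)³ = (-5*(6 - 10)²)³ = (-5*(-4)²)³ = (-5*16)³ = (-80)³ = -512000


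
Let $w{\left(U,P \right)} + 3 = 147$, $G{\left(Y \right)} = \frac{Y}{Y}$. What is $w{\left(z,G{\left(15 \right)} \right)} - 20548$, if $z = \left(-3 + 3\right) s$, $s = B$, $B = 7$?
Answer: $-20404$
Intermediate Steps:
$s = 7$
$G{\left(Y \right)} = 1$
$z = 0$ ($z = \left(-3 + 3\right) 7 = 0 \cdot 7 = 0$)
$w{\left(U,P \right)} = 144$ ($w{\left(U,P \right)} = -3 + 147 = 144$)
$w{\left(z,G{\left(15 \right)} \right)} - 20548 = 144 - 20548 = -20404$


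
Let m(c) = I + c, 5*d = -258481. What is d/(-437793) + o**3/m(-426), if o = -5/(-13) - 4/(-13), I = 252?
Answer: 32405281411/278931054090 ≈ 0.11618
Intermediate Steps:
o = 9/13 (o = -5*(-1/13) - 4*(-1/13) = 5/13 + 4/13 = 9/13 ≈ 0.69231)
d = -258481/5 (d = (1/5)*(-258481) = -258481/5 ≈ -51696.)
m(c) = 252 + c
d/(-437793) + o**3/m(-426) = -258481/5/(-437793) + (9/13)**3/(252 - 426) = -258481/5*(-1/437793) + (729/2197)/(-174) = 258481/2188965 + (729/2197)*(-1/174) = 258481/2188965 - 243/127426 = 32405281411/278931054090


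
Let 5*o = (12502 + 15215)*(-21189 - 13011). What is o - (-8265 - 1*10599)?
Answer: -189565416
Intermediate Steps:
o = -189584280 (o = ((12502 + 15215)*(-21189 - 13011))/5 = (27717*(-34200))/5 = (⅕)*(-947921400) = -189584280)
o - (-8265 - 1*10599) = -189584280 - (-8265 - 1*10599) = -189584280 - (-8265 - 10599) = -189584280 - 1*(-18864) = -189584280 + 18864 = -189565416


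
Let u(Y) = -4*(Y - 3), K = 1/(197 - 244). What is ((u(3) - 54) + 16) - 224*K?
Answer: -1562/47 ≈ -33.234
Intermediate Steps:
K = -1/47 (K = 1/(-47) = -1/47 ≈ -0.021277)
u(Y) = 12 - 4*Y (u(Y) = -4*(-3 + Y) = 12 - 4*Y)
((u(3) - 54) + 16) - 224*K = (((12 - 4*3) - 54) + 16) - 224*(-1/47) = (((12 - 12) - 54) + 16) + 224/47 = ((0 - 54) + 16) + 224/47 = (-54 + 16) + 224/47 = -38 + 224/47 = -1562/47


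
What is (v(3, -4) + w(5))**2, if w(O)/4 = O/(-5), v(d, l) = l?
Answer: 64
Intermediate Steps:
w(O) = -4*O/5 (w(O) = 4*(O/(-5)) = 4*(O*(-1/5)) = 4*(-O/5) = -4*O/5)
(v(3, -4) + w(5))**2 = (-4 - 4/5*5)**2 = (-4 - 4)**2 = (-8)**2 = 64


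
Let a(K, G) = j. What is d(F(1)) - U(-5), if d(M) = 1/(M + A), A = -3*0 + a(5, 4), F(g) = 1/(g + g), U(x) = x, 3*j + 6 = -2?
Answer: 59/13 ≈ 4.5385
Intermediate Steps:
j = -8/3 (j = -2 + (⅓)*(-2) = -2 - ⅔ = -8/3 ≈ -2.6667)
a(K, G) = -8/3
F(g) = 1/(2*g)
A = -8/3 (A = -3*0 - 8/3 = 0 - 8/3 = -8/3 ≈ -2.6667)
d(M) = 1/(-8/3 + M) (d(M) = 1/(M - 8/3) = 1/(-8/3 + M))
d(F(1)) - U(-5) = 3/(-8 + 3*((½)/1)) - 1*(-5) = 3/(-8 + 3*((½)*1)) + 5 = 3/(-8 + 3*(½)) + 5 = 3/(-8 + 3/2) + 5 = 3/(-13/2) + 5 = 3*(-2/13) + 5 = -6/13 + 5 = 59/13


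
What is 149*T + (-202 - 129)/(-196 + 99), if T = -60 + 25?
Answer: -505524/97 ≈ -5211.6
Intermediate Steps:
T = -35
149*T + (-202 - 129)/(-196 + 99) = 149*(-35) + (-202 - 129)/(-196 + 99) = -5215 - 331/(-97) = -5215 - 331*(-1/97) = -5215 + 331/97 = -505524/97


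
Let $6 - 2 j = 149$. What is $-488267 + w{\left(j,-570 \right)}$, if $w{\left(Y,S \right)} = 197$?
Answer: $-488070$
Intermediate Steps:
$j = - \frac{143}{2}$ ($j = 3 - \frac{149}{2} = - \frac{143}{2} \approx -71.5$)
$-488267 + w{\left(j,-570 \right)} = -488267 + 197 = -488070$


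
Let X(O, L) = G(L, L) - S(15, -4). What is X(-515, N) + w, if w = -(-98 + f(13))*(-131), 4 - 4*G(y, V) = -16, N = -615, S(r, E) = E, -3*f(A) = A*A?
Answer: -60626/3 ≈ -20209.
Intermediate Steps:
f(A) = -A²/3 (f(A) = -A*A/3 = -A²/3)
G(y, V) = 5 (G(y, V) = 1 - ¼*(-16) = 1 + 4 = 5)
X(O, L) = 9 (X(O, L) = 5 - 1*(-4) = 5 + 4 = 9)
w = -60653/3 (w = -(-98 - ⅓*13²)*(-131) = -(-98 - ⅓*169)*(-131) = -(-98 - 169/3)*(-131) = -(-463)*(-131)/3 = -1*60653/3 = -60653/3 ≈ -20218.)
X(-515, N) + w = 9 - 60653/3 = -60626/3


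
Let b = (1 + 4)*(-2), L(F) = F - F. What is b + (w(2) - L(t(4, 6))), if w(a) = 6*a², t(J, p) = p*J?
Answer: 14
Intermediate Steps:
t(J, p) = J*p
L(F) = 0
b = -10 (b = 5*(-2) = -10)
b + (w(2) - L(t(4, 6))) = -10 + (6*2² - 1*0) = -10 + (6*4 + 0) = -10 + (24 + 0) = -10 + 24 = 14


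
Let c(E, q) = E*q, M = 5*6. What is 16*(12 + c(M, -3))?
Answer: -1248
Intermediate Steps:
M = 30
16*(12 + c(M, -3)) = 16*(12 + 30*(-3)) = 16*(12 - 90) = 16*(-78) = -1248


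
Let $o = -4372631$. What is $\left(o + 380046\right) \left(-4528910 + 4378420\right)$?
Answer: $600844116650$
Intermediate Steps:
$\left(o + 380046\right) \left(-4528910 + 4378420\right) = \left(-4372631 + 380046\right) \left(-4528910 + 4378420\right) = \left(-3992585\right) \left(-150490\right) = 600844116650$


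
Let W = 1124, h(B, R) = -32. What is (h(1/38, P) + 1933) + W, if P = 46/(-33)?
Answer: 3025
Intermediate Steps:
P = -46/33 (P = 46*(-1/33) = -46/33 ≈ -1.3939)
(h(1/38, P) + 1933) + W = (-32 + 1933) + 1124 = 1901 + 1124 = 3025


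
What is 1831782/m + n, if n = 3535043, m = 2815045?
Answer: 9951306953717/2815045 ≈ 3.5350e+6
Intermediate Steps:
1831782/m + n = 1831782/2815045 + 3535043 = 9951306953717/2815045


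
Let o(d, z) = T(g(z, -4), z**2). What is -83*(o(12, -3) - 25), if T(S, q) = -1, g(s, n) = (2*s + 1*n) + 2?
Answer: 2158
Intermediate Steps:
g(s, n) = 2 + n + 2*s (g(s, n) = (2*s + n) + 2 = (n + 2*s) + 2 = 2 + n + 2*s)
o(d, z) = -1
-83*(o(12, -3) - 25) = -83*(-1 - 25) = -83*(-26) = 2158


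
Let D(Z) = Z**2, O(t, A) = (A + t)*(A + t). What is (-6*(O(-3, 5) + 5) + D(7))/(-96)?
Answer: 5/96 ≈ 0.052083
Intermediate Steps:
O(t, A) = (A + t)**2
(-6*(O(-3, 5) + 5) + D(7))/(-96) = (-6*((5 - 3)**2 + 5) + 7**2)/(-96) = (-6*(2**2 + 5) + 49)*(-1/96) = (-6*(4 + 5) + 49)*(-1/96) = (-6*9 + 49)*(-1/96) = (-54 + 49)*(-1/96) = -5*(-1/96) = 5/96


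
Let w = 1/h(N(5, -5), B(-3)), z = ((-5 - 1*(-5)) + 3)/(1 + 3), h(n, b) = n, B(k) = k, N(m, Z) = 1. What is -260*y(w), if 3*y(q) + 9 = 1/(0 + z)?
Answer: 5980/9 ≈ 664.44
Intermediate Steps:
z = 3/4 (z = ((-5 + 5) + 3)/4 = (0 + 3)*(1/4) = 3*(1/4) = 3/4 ≈ 0.75000)
w = 1 (w = 1/1 = 1)
y(q) = -23/9 (y(q) = -3 + 1/(3*(0 + 3/4)) = -3 + 1/(3*(3/4)) = -3 + (1/3)*(4/3) = -3 + 4/9 = -23/9)
-260*y(w) = -260*(-23/9) = 5980/9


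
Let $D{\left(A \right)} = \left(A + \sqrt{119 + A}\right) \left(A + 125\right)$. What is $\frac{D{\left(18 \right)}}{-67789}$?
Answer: $- \frac{2574}{67789} - \frac{143 \sqrt{137}}{67789} \approx -0.062662$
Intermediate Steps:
$D{\left(A \right)} = \left(125 + A\right) \left(A + \sqrt{119 + A}\right)$ ($D{\left(A \right)} = \left(A + \sqrt{119 + A}\right) \left(125 + A\right) = \left(125 + A\right) \left(A + \sqrt{119 + A}\right)$)
$\frac{D{\left(18 \right)}}{-67789} = \frac{18^{2} + 125 \cdot 18 + 125 \sqrt{119 + 18} + 18 \sqrt{119 + 18}}{-67789} = \left(324 + 2250 + 125 \sqrt{137} + 18 \sqrt{137}\right) \left(- \frac{1}{67789}\right) = \left(2574 + 143 \sqrt{137}\right) \left(- \frac{1}{67789}\right) = - \frac{2574}{67789} - \frac{143 \sqrt{137}}{67789}$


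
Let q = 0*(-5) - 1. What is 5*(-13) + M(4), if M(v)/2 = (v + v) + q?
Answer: -51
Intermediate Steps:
q = -1 (q = 0 - 1 = -1)
M(v) = -2 + 4*v (M(v) = 2*((v + v) - 1) = 2*(2*v - 1) = 2*(-1 + 2*v) = -2 + 4*v)
5*(-13) + M(4) = 5*(-13) + (-2 + 4*4) = -65 + (-2 + 16) = -65 + 14 = -51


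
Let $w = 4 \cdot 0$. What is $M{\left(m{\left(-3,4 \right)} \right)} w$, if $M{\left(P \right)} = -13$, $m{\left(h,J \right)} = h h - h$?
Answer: $0$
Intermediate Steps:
$m{\left(h,J \right)} = h^{2} - h$
$w = 0$
$M{\left(m{\left(-3,4 \right)} \right)} w = \left(-13\right) 0 = 0$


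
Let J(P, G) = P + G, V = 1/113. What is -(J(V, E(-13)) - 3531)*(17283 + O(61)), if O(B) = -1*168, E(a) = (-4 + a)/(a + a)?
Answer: 177519022065/2938 ≈ 6.0422e+7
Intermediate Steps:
E(a) = (-4 + a)/(2*a) (E(a) = (-4 + a)/((2*a)) = (-4 + a)*(1/(2*a)) = (-4 + a)/(2*a))
O(B) = -168
V = 1/113 ≈ 0.0088496
J(P, G) = G + P
-(J(V, E(-13)) - 3531)*(17283 + O(61)) = -(((½)*(-4 - 13)/(-13) + 1/113) - 3531)*(17283 - 168) = -(((½)*(-1/13)*(-17) + 1/113) - 3531)*17115 = -((17/26 + 1/113) - 3531)*17115 = -(1947/2938 - 3531)*17115 = -(-10372131)*17115/2938 = -1*(-177519022065/2938) = 177519022065/2938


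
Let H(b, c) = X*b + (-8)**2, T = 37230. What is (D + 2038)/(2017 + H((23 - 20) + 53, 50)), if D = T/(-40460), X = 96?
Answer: 484825/1774766 ≈ 0.27318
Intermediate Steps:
H(b, c) = 64 + 96*b (H(b, c) = 96*b + (-8)**2 = 96*b + 64 = 64 + 96*b)
D = -219/238 (D = 37230/(-40460) = 37230*(-1/40460) = -219/238 ≈ -0.92017)
(D + 2038)/(2017 + H((23 - 20) + 53, 50)) = (-219/238 + 2038)/(2017 + (64 + 96*((23 - 20) + 53))) = 484825/(238*(2017 + (64 + 96*(3 + 53)))) = 484825/(238*(2017 + (64 + 96*56))) = 484825/(238*(2017 + (64 + 5376))) = 484825/(238*(2017 + 5440)) = (484825/238)/7457 = (484825/238)*(1/7457) = 484825/1774766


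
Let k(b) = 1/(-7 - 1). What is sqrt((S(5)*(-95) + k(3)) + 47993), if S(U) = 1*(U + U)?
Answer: sqrt(752686)/4 ≈ 216.89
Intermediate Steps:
S(U) = 2*U (S(U) = 1*(2*U) = 2*U)
k(b) = -1/8 (k(b) = 1/(-8) = -1/8)
sqrt((S(5)*(-95) + k(3)) + 47993) = sqrt(((2*5)*(-95) - 1/8) + 47993) = sqrt((10*(-95) - 1/8) + 47993) = sqrt((-950 - 1/8) + 47993) = sqrt(-7601/8 + 47993) = sqrt(376343/8) = sqrt(752686)/4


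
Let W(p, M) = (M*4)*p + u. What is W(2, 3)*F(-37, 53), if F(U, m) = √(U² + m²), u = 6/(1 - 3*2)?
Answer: 114*√4178/5 ≈ 1473.7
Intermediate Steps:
u = -6/5 (u = 6/(1 - 6) = 6/(-5) = 6*(-⅕) = -6/5 ≈ -1.2000)
W(p, M) = -6/5 + 4*M*p (W(p, M) = (M*4)*p - 6/5 = (4*M)*p - 6/5 = 4*M*p - 6/5 = -6/5 + 4*M*p)
W(2, 3)*F(-37, 53) = (-6/5 + 4*3*2)*√((-37)² + 53²) = (-6/5 + 24)*√(1369 + 2809) = 114*√4178/5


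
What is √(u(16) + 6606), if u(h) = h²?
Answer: √6862 ≈ 82.837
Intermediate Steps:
√(u(16) + 6606) = √(16² + 6606) = √(256 + 6606) = √6862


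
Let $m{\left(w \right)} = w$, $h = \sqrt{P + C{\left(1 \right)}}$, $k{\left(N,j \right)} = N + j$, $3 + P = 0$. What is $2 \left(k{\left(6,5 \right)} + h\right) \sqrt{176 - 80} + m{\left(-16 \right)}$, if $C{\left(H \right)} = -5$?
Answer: $-16 + 88 \sqrt{6} + 32 i \sqrt{3} \approx 199.56 + 55.426 i$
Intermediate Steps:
$P = -3$ ($P = -3 + 0 = -3$)
$h = 2 i \sqrt{2}$ ($h = \sqrt{-3 - 5} = \sqrt{-8} = 2 i \sqrt{2} \approx 2.8284 i$)
$2 \left(k{\left(6,5 \right)} + h\right) \sqrt{176 - 80} + m{\left(-16 \right)} = 2 \left(\left(6 + 5\right) + 2 i \sqrt{2}\right) \sqrt{176 - 80} - 16 = 2 \left(11 + 2 i \sqrt{2}\right) \sqrt{96} - 16 = \left(22 + 4 i \sqrt{2}\right) 4 \sqrt{6} - 16 = 4 \sqrt{6} \left(22 + 4 i \sqrt{2}\right) - 16 = -16 + 4 \sqrt{6} \left(22 + 4 i \sqrt{2}\right)$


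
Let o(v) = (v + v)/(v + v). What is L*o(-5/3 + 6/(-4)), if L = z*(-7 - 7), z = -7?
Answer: 98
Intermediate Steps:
o(v) = 1 (o(v) = (2*v)/((2*v)) = (2*v)*(1/(2*v)) = 1)
L = 98 (L = -7*(-7 - 7) = -7*(-14) = 98)
L*o(-5/3 + 6/(-4)) = 98*1 = 98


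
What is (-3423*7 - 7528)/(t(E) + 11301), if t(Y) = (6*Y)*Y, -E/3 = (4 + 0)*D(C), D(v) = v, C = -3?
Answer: -31489/19077 ≈ -1.6506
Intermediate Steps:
E = 36 (E = -3*(4 + 0)*(-3) = -12*(-3) = -3*(-12) = 36)
t(Y) = 6*Y²
(-3423*7 - 7528)/(t(E) + 11301) = (-3423*7 - 7528)/(6*36² + 11301) = (-23961 - 7528)/(6*1296 + 11301) = -31489/(7776 + 11301) = -31489/19077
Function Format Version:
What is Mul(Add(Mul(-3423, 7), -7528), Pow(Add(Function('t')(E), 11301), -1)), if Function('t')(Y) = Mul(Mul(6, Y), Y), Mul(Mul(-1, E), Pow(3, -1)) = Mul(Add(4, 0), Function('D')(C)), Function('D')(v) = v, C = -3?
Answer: Rational(-31489, 19077) ≈ -1.6506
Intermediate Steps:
E = 36 (E = Mul(-3, Mul(Add(4, 0), -3)) = Mul(-3, Mul(4, -3)) = Mul(-3, -12) = 36)
Function('t')(Y) = Mul(6, Pow(Y, 2))
Mul(Add(Mul(-3423, 7), -7528), Pow(Add(Function('t')(E), 11301), -1)) = Mul(Add(Mul(-3423, 7), -7528), Pow(Add(Mul(6, Pow(36, 2)), 11301), -1)) = Mul(Add(-23961, -7528), Pow(Add(Mul(6, 1296), 11301), -1)) = Mul(-31489, Pow(Add(7776, 11301), -1)) = Mul(-31489, Pow(19077, -1)) = Mul(-31489, Rational(1, 19077)) = Rational(-31489, 19077)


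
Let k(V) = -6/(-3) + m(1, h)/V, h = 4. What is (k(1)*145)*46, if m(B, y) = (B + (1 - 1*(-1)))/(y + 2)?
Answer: 16675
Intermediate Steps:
m(B, y) = (2 + B)/(2 + y) (m(B, y) = (B + (1 + 1))/(2 + y) = (B + 2)/(2 + y) = (2 + B)/(2 + y))
k(V) = 2 + 1/(2*V) (k(V) = -6/(-3) + ((2 + 1)/(2 + 4))/V = -6*(-⅓) + (3/6)/V = 2 + ((⅙)*3)/V = 2 + 1/(2*V))
(k(1)*145)*46 = ((2 + (½)/1)*145)*46 = ((2 + (½)*1)*145)*46 = ((2 + ½)*145)*46 = ((5/2)*145)*46 = (725/2)*46 = 16675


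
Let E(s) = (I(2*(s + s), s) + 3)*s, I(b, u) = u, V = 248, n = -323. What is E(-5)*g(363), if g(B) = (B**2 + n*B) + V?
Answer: 147680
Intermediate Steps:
g(B) = 248 + B**2 - 323*B (g(B) = (B**2 - 323*B) + 248 = 248 + B**2 - 323*B)
E(s) = s*(3 + s) (E(s) = (s + 3)*s = (3 + s)*s = s*(3 + s))
E(-5)*g(363) = (-5*(3 - 5))*(248 + 363**2 - 323*363) = (-5*(-2))*(248 + 131769 - 117249) = 10*14768 = 147680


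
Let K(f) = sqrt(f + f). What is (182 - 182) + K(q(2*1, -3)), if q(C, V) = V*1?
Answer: I*sqrt(6) ≈ 2.4495*I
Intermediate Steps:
q(C, V) = V
K(f) = sqrt(2)*sqrt(f) (K(f) = sqrt(2*f) = sqrt(2)*sqrt(f))
(182 - 182) + K(q(2*1, -3)) = (182 - 182) + sqrt(2)*sqrt(-3) = 0 + sqrt(2)*(I*sqrt(3)) = 0 + I*sqrt(6) = I*sqrt(6)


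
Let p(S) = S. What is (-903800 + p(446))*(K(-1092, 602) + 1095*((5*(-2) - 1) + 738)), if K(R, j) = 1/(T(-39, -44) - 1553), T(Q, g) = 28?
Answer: -1096670964661896/1525 ≈ -7.1913e+11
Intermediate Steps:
K(R, j) = -1/1525 (K(R, j) = 1/(28 - 1553) = 1/(-1525) = -1/1525)
(-903800 + p(446))*(K(-1092, 602) + 1095*((5*(-2) - 1) + 738)) = (-903800 + 446)*(-1/1525 + 1095*((5*(-2) - 1) + 738)) = -903354*(-1/1525 + 1095*((-10 - 1) + 738)) = -903354*(-1/1525 + 1095*(-11 + 738)) = -903354*(-1/1525 + 1095*727) = -903354*(-1/1525 + 796065) = -903354*1213999124/1525 = -1096670964661896/1525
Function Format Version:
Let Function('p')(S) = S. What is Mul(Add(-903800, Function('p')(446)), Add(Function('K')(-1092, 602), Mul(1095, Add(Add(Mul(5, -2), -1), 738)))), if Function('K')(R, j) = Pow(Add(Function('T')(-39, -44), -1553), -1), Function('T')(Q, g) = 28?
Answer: Rational(-1096670964661896, 1525) ≈ -7.1913e+11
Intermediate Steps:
Function('K')(R, j) = Rational(-1, 1525) (Function('K')(R, j) = Pow(Add(28, -1553), -1) = Pow(-1525, -1) = Rational(-1, 1525))
Mul(Add(-903800, Function('p')(446)), Add(Function('K')(-1092, 602), Mul(1095, Add(Add(Mul(5, -2), -1), 738)))) = Mul(Add(-903800, 446), Add(Rational(-1, 1525), Mul(1095, Add(Add(Mul(5, -2), -1), 738)))) = Mul(-903354, Add(Rational(-1, 1525), Mul(1095, Add(Add(-10, -1), 738)))) = Mul(-903354, Add(Rational(-1, 1525), Mul(1095, Add(-11, 738)))) = Mul(-903354, Add(Rational(-1, 1525), Mul(1095, 727))) = Mul(-903354, Add(Rational(-1, 1525), 796065)) = Mul(-903354, Rational(1213999124, 1525)) = Rational(-1096670964661896, 1525)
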